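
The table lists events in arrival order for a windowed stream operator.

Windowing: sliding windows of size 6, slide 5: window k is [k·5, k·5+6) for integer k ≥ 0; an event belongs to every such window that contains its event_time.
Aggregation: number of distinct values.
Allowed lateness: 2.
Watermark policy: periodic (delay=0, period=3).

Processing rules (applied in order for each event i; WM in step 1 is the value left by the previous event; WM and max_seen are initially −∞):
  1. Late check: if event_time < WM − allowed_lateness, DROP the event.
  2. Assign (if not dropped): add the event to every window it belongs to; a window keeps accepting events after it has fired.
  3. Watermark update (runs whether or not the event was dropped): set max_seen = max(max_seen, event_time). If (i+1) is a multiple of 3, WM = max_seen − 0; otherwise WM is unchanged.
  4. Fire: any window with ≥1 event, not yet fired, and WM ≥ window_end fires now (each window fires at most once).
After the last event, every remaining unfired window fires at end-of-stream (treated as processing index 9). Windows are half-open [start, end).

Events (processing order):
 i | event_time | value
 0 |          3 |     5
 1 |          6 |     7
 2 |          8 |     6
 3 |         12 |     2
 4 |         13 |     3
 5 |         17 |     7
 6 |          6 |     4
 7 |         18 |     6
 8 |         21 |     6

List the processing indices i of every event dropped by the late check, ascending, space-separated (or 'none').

i=0 t=3 v=5: → [0,6); WM=−∞
i=1 t=6 v=7: → [5,11); WM=−∞
i=2 t=8 v=6: → [5,11); WM=8; [0,6) fires=1
i=3 t=12 v=2: → [10,16); WM=8
i=4 t=13 v=3: → [10,16); WM=8
i=5 t=17 v=7: → [15,21); WM=17; [5,11) fires=2 [10,16) fires=2
i=6 t=6 v=4: DROP (t<17-2); WM=17
i=7 t=18 v=6: → [15,21); WM=17
i=8 t=21 v=6: → [20,26); WM=21; [15,21) fires=2

6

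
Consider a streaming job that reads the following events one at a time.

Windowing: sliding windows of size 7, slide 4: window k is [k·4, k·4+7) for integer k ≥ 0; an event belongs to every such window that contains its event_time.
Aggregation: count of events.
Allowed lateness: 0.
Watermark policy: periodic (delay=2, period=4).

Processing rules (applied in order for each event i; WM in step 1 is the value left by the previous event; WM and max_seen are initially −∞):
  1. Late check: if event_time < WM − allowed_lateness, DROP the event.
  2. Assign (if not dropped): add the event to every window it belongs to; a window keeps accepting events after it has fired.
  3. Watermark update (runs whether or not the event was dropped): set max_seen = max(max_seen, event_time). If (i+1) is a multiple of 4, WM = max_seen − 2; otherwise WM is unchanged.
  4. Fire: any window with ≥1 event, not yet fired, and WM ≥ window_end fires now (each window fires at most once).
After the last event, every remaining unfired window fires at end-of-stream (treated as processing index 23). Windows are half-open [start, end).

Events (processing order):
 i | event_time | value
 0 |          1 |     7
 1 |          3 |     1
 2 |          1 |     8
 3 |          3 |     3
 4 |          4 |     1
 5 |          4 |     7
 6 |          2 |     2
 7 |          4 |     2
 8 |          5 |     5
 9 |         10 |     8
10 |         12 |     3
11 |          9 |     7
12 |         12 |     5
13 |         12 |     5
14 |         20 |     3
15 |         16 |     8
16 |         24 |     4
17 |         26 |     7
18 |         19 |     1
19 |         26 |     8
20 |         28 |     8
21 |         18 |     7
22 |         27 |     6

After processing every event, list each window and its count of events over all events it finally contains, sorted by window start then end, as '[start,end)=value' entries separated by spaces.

i=0 t=1 v=7: → [0,7); WM=−∞
i=1 t=3 v=1: → [0,7); WM=−∞
i=2 t=1 v=8: → [0,7); WM=−∞
i=3 t=3 v=3: → [0,7); WM=1
i=4 t=4 v=1: → [4,11),[0,7); WM=1
i=5 t=4 v=7: → [4,11),[0,7); WM=1
i=6 t=2 v=2: → [0,7); WM=1
i=7 t=4 v=2: → [4,11),[0,7); WM=2
i=8 t=5 v=5: → [4,11),[0,7); WM=2
i=9 t=10 v=8: → [8,15),[4,11); WM=2
i=10 t=12 v=3: → [12,19),[8,15); WM=2
i=11 t=9 v=7: → [8,15),[4,11); WM=10; [0,7) fires=9
i=12 t=12 v=5: → [12,19),[8,15); WM=10
i=13 t=12 v=5: → [12,19),[8,15); WM=10
i=14 t=20 v=3: → [20,27),[16,23); WM=10
i=15 t=16 v=8: → [16,23),[12,19); WM=18; [4,11) fires=6 [8,15) fires=5
i=16 t=24 v=4: → [24,31),[20,27); WM=18
i=17 t=26 v=7: → [24,31),[20,27); WM=18
i=18 t=19 v=1: → [16,23); WM=18
i=19 t=26 v=8: → [24,31),[20,27); WM=24; [12,19) fires=4 [16,23) fires=3
i=20 t=28 v=8: → [28,35),[24,31); WM=24
i=21 t=18 v=7: DROP (t<24-0); WM=24
i=22 t=27 v=6: → [24,31); WM=24

[0,7)=9 [4,11)=6 [8,15)=5 [12,19)=4 [16,23)=3 [20,27)=4 [24,31)=5 [28,35)=1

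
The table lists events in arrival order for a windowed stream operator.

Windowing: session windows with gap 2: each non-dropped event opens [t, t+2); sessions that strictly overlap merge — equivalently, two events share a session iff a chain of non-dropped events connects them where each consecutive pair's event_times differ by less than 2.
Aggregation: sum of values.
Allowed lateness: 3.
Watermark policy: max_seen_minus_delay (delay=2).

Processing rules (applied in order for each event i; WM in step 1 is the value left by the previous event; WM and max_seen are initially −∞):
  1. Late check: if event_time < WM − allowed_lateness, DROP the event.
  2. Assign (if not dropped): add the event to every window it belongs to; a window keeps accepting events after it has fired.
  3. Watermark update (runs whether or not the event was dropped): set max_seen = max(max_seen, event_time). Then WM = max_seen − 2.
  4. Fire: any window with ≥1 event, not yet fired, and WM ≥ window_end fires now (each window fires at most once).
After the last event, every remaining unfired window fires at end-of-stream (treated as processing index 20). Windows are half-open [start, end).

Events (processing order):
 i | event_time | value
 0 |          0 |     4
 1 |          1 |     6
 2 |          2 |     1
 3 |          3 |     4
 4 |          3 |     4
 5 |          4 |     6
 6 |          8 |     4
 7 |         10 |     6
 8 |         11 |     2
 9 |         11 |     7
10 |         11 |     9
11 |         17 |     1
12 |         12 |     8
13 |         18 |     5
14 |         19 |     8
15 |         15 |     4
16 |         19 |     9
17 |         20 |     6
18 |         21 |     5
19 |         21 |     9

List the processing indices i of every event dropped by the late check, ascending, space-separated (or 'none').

none

i=0 t=0 v=4: → [0,2); WM=-2
i=1 t=1 v=6: → [0,3); WM=-1
i=2 t=2 v=1: → [0,4); WM=0
i=3 t=3 v=4: → [0,5); WM=1
i=4 t=3 v=4: → [0,5); WM=1
i=5 t=4 v=6: → [0,6); WM=2
i=6 t=8 v=4: → [8,10); WM=6
i=7 t=10 v=6: → [10,12); WM=8
i=8 t=11 v=2: → [10,13); WM=9
i=9 t=11 v=7: → [10,13); WM=9
i=10 t=11 v=9: → [10,13); WM=9
i=11 t=17 v=1: → [17,19); WM=15
i=12 t=12 v=8: → [10,14); WM=15
i=13 t=18 v=5: → [17,20); WM=16
i=14 t=19 v=8: → [17,21); WM=17
i=15 t=15 v=4: → [15,17); WM=17
i=16 t=19 v=9: → [17,21); WM=17
i=17 t=20 v=6: → [17,22); WM=18
i=18 t=21 v=5: → [17,23); WM=19
i=19 t=21 v=9: → [17,23); WM=19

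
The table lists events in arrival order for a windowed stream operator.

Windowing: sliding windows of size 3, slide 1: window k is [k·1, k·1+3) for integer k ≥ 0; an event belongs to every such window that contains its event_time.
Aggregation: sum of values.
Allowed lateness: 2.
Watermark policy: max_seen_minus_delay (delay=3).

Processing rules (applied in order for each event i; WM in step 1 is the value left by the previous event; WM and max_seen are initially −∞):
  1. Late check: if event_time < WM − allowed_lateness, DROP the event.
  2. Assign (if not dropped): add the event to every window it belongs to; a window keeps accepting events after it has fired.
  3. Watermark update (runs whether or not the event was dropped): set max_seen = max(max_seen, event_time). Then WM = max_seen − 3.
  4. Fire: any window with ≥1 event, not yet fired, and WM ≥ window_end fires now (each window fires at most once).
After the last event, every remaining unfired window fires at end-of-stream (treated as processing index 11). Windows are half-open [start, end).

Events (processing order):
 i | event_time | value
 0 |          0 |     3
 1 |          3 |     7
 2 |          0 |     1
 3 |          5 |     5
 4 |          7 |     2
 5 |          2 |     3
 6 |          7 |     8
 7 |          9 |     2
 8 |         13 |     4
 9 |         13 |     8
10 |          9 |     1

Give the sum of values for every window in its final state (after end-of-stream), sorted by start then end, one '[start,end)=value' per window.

[0,3)=7 [1,4)=10 [2,5)=10 [3,6)=12 [4,7)=5 [5,8)=15 [6,9)=10 [7,10)=13 [8,11)=3 [9,12)=3 [11,14)=12 [12,15)=12 [13,16)=12

i=0 t=0 v=3: → [0,3); WM=-3
i=1 t=3 v=7: → [3,6),[2,5),[1,4); WM=0
i=2 t=0 v=1: → [0,3); WM=0
i=3 t=5 v=5: → [5,8),[4,7),[3,6); WM=2
i=4 t=7 v=2: → [7,10),[6,9),[5,8); WM=4; [0,3) fires=4 [1,4) fires=7
i=5 t=2 v=3: → [2,5),[1,4),[0,3); WM=4
i=6 t=7 v=8: → [7,10),[6,9),[5,8); WM=4
i=7 t=9 v=2: → [9,12),[8,11),[7,10); WM=6; [2,5) fires=10 [3,6) fires=12
i=8 t=13 v=4: → [13,16),[12,15),[11,14); WM=10; [4,7) fires=5 [5,8) fires=15 [6,9) fires=10 [7,10) fires=12
i=9 t=13 v=8: → [13,16),[12,15),[11,14); WM=10
i=10 t=9 v=1: → [9,12),[8,11),[7,10); WM=10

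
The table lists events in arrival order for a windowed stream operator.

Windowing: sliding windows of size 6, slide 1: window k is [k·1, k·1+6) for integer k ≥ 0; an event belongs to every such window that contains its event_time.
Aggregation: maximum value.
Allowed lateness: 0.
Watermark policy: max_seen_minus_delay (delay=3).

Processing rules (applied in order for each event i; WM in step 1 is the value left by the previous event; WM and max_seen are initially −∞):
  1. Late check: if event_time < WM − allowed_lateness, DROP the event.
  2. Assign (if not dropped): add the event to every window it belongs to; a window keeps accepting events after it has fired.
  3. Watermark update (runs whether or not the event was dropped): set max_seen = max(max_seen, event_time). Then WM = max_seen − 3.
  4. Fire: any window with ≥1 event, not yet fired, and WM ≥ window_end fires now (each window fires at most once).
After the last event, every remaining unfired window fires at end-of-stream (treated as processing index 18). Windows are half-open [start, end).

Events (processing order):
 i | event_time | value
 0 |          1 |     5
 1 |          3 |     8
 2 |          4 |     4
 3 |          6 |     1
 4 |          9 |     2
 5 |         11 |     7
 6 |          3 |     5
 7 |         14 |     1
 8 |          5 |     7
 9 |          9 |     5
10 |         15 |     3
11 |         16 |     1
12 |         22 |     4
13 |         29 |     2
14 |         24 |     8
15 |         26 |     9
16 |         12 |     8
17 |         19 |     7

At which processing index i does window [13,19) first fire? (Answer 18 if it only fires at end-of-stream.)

i=0 t=1 v=5: → [1,7),[0,6); WM=-2
i=1 t=3 v=8: → [3,9),[2,8),[1,7),[0,6); WM=0
i=2 t=4 v=4: → [4,10),[3,9),[2,8),[1,7),[0,6); WM=1
i=3 t=6 v=1: → [6,12),[5,11),[4,10),[3,9),[2,8),[1,7); WM=3
i=4 t=9 v=2: → [9,15),[8,14),[7,13),[6,12),[5,11),[4,10); WM=6; [0,6) fires=8
i=5 t=11 v=7: → [11,17),[10,16),[9,15),[8,14),[7,13),[6,12); WM=8; [1,7) fires=8 [2,8) fires=8
i=6 t=3 v=5: DROP (t<8-0); WM=8
i=7 t=14 v=1: → [14,20),[13,19),[12,18),[11,17),[10,16),[9,15); WM=11; [3,9) fires=8 [4,10) fires=4 [5,11) fires=2
i=8 t=5 v=7: DROP (t<11-0); WM=11
i=9 t=9 v=5: DROP (t<11-0); WM=11
i=10 t=15 v=3: → [15,21),[14,20),[13,19),[12,18),[11,17),[10,16); WM=12; [6,12) fires=7
i=11 t=16 v=1: → [16,22),[15,21),[14,20),[13,19),[12,18),[11,17); WM=13; [7,13) fires=7
i=12 t=22 v=4: → [22,28),[21,27),[20,26),[19,25),[18,24),[17,23); WM=19; [8,14) fires=7 [9,15) fires=7 [10,16) fires=7 [11,17) fires=7 [12,18) fires=3 [13,19) fires=3
i=13 t=29 v=2: → [29,35),[28,34),[27,33),[26,32),[25,31),[24,30); WM=26; [14,20) fires=3 [15,21) fires=3 [16,22) fires=1 [17,23) fires=4 [18,24) fires=4 [19,25) fires=4 [20,26) fires=4
i=14 t=24 v=8: DROP (t<26-0); WM=26
i=15 t=26 v=9: → [26,32),[25,31),[24,30),[23,29),[22,28),[21,27); WM=26
i=16 t=12 v=8: DROP (t<26-0); WM=26
i=17 t=19 v=7: DROP (t<26-0); WM=26

12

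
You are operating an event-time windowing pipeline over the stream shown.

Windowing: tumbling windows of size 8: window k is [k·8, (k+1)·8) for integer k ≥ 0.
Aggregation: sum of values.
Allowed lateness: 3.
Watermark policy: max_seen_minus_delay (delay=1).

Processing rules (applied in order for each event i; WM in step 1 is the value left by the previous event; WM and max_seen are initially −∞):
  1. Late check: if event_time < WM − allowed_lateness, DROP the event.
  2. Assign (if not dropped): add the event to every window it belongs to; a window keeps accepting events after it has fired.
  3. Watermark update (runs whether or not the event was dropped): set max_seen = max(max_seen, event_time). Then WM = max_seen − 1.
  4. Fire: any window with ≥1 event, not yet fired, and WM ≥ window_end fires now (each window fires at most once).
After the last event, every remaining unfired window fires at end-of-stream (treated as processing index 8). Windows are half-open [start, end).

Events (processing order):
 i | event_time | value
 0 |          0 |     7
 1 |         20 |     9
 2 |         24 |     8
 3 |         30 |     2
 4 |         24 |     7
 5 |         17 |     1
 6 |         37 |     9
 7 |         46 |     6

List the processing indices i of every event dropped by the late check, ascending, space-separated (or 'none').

4 5

i=0 t=0 v=7: → [0,8); WM=-1
i=1 t=20 v=9: → [16,24); WM=19; [0,8) fires=7
i=2 t=24 v=8: → [24,32); WM=23
i=3 t=30 v=2: → [24,32); WM=29; [16,24) fires=9
i=4 t=24 v=7: DROP (t<29-3); WM=29
i=5 t=17 v=1: DROP (t<29-3); WM=29
i=6 t=37 v=9: → [32,40); WM=36; [24,32) fires=10
i=7 t=46 v=6: → [40,48); WM=45; [32,40) fires=9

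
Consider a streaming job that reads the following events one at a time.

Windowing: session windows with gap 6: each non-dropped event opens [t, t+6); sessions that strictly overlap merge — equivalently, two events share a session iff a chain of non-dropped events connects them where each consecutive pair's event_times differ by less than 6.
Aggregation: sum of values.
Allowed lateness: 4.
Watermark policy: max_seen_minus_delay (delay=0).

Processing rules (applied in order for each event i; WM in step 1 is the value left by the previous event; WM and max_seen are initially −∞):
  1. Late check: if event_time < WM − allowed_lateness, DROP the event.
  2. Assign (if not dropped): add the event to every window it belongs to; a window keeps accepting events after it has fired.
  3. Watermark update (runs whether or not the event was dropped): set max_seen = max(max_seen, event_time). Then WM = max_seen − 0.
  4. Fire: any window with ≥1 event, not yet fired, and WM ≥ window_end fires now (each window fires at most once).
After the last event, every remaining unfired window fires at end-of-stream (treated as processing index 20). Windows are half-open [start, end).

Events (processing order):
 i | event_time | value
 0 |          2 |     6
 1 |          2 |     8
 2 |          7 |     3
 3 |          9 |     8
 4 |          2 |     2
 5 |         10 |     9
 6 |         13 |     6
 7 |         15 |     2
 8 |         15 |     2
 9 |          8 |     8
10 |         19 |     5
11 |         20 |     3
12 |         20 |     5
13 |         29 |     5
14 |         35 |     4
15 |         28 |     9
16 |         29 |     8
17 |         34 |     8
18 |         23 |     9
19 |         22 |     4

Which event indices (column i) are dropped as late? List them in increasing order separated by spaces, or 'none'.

4 9 15 16 18 19

i=0 t=2 v=6: → [2,8); WM=2
i=1 t=2 v=8: → [2,8); WM=2
i=2 t=7 v=3: → [2,13); WM=7
i=3 t=9 v=8: → [2,15); WM=9
i=4 t=2 v=2: DROP (t<9-4); WM=9
i=5 t=10 v=9: → [2,16); WM=10
i=6 t=13 v=6: → [2,19); WM=13
i=7 t=15 v=2: → [2,21); WM=15
i=8 t=15 v=2: → [2,21); WM=15
i=9 t=8 v=8: DROP (t<15-4); WM=15
i=10 t=19 v=5: → [2,25); WM=19
i=11 t=20 v=3: → [2,26); WM=20
i=12 t=20 v=5: → [2,26); WM=20
i=13 t=29 v=5: → [29,35); WM=29
i=14 t=35 v=4: → [35,41); WM=35
i=15 t=28 v=9: DROP (t<35-4); WM=35
i=16 t=29 v=8: DROP (t<35-4); WM=35
i=17 t=34 v=8: → [29,41); WM=35
i=18 t=23 v=9: DROP (t<35-4); WM=35
i=19 t=22 v=4: DROP (t<35-4); WM=35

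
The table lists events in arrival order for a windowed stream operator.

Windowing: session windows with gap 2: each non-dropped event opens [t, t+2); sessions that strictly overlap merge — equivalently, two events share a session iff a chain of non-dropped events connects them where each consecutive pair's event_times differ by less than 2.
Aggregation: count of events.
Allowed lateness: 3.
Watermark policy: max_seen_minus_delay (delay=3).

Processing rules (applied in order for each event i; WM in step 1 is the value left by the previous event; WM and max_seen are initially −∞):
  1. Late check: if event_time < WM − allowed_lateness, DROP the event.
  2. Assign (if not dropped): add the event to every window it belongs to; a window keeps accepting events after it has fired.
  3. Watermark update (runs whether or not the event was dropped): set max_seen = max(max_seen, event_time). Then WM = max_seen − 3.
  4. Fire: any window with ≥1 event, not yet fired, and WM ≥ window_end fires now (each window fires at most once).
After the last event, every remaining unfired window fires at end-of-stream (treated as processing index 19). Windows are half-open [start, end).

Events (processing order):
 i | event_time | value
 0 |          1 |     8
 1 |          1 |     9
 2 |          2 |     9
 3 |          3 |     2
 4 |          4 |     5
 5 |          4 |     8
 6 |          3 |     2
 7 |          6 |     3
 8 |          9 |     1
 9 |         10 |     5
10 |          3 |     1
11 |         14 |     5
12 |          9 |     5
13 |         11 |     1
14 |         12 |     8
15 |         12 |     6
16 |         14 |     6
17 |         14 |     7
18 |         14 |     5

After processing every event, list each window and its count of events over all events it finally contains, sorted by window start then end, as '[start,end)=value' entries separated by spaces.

[1,6)=7 [6,8)=1 [9,14)=6 [14,16)=4

i=0 t=1 v=8: → [1,3); WM=-2
i=1 t=1 v=9: → [1,3); WM=-2
i=2 t=2 v=9: → [1,4); WM=-1
i=3 t=3 v=2: → [1,5); WM=0
i=4 t=4 v=5: → [1,6); WM=1
i=5 t=4 v=8: → [1,6); WM=1
i=6 t=3 v=2: → [1,6); WM=1
i=7 t=6 v=3: → [6,8); WM=3
i=8 t=9 v=1: → [9,11); WM=6
i=9 t=10 v=5: → [9,12); WM=7
i=10 t=3 v=1: DROP (t<7-3); WM=7
i=11 t=14 v=5: → [14,16); WM=11
i=12 t=9 v=5: → [9,12); WM=11
i=13 t=11 v=1: → [9,13); WM=11
i=14 t=12 v=8: → [9,14); WM=11
i=15 t=12 v=6: → [9,14); WM=11
i=16 t=14 v=6: → [14,16); WM=11
i=17 t=14 v=7: → [14,16); WM=11
i=18 t=14 v=5: → [14,16); WM=11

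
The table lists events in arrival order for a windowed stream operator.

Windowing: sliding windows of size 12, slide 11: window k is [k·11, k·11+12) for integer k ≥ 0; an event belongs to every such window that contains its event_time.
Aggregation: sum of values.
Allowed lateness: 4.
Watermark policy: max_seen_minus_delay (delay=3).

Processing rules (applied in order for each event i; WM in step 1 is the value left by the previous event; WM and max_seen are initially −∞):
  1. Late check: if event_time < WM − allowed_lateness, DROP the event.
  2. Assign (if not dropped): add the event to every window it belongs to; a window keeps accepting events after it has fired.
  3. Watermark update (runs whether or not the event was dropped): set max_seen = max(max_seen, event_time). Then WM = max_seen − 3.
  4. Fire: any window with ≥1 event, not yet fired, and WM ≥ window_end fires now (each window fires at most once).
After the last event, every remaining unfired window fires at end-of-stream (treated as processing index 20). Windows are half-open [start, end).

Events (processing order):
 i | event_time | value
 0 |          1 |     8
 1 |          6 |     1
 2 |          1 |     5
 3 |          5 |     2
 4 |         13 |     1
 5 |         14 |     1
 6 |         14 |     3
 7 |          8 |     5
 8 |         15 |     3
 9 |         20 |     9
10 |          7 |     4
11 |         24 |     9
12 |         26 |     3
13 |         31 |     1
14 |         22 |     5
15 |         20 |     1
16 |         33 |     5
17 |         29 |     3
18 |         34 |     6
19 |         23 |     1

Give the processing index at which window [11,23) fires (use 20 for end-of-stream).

12

i=0 t=1 v=8: → [0,12); WM=-2
i=1 t=6 v=1: → [0,12); WM=3
i=2 t=1 v=5: → [0,12); WM=3
i=3 t=5 v=2: → [0,12); WM=3
i=4 t=13 v=1: → [11,23); WM=10
i=5 t=14 v=1: → [11,23); WM=11
i=6 t=14 v=3: → [11,23); WM=11
i=7 t=8 v=5: → [0,12); WM=11
i=8 t=15 v=3: → [11,23); WM=12; [0,12) fires=21
i=9 t=20 v=9: → [11,23); WM=17
i=10 t=7 v=4: DROP (t<17-4); WM=17
i=11 t=24 v=9: → [22,34); WM=21
i=12 t=26 v=3: → [22,34); WM=23; [11,23) fires=17
i=13 t=31 v=1: → [22,34); WM=28
i=14 t=22 v=5: DROP (t<28-4); WM=28
i=15 t=20 v=1: DROP (t<28-4); WM=28
i=16 t=33 v=5: → [33,45),[22,34); WM=30
i=17 t=29 v=3: → [22,34); WM=30
i=18 t=34 v=6: → [33,45); WM=31
i=19 t=23 v=1: DROP (t<31-4); WM=31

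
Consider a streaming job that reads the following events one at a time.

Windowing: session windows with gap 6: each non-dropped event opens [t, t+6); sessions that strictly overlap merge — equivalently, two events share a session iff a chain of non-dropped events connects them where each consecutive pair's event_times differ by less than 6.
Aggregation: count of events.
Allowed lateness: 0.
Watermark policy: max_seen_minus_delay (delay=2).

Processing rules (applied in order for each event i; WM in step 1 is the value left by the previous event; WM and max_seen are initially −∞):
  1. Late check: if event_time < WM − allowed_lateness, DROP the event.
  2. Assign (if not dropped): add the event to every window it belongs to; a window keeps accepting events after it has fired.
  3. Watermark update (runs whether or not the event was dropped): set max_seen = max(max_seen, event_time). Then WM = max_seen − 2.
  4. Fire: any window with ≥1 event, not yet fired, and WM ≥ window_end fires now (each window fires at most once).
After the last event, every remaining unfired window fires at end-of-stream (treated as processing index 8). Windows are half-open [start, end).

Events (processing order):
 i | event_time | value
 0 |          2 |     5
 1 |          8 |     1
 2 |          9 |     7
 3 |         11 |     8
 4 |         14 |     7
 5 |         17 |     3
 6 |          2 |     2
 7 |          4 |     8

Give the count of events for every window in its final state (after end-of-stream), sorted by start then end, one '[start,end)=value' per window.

[2,8)=1 [8,23)=5

i=0 t=2 v=5: → [2,8); WM=0
i=1 t=8 v=1: → [8,14); WM=6
i=2 t=9 v=7: → [8,15); WM=7
i=3 t=11 v=8: → [8,17); WM=9
i=4 t=14 v=7: → [8,20); WM=12
i=5 t=17 v=3: → [8,23); WM=15
i=6 t=2 v=2: DROP (t<15-0); WM=15
i=7 t=4 v=8: DROP (t<15-0); WM=15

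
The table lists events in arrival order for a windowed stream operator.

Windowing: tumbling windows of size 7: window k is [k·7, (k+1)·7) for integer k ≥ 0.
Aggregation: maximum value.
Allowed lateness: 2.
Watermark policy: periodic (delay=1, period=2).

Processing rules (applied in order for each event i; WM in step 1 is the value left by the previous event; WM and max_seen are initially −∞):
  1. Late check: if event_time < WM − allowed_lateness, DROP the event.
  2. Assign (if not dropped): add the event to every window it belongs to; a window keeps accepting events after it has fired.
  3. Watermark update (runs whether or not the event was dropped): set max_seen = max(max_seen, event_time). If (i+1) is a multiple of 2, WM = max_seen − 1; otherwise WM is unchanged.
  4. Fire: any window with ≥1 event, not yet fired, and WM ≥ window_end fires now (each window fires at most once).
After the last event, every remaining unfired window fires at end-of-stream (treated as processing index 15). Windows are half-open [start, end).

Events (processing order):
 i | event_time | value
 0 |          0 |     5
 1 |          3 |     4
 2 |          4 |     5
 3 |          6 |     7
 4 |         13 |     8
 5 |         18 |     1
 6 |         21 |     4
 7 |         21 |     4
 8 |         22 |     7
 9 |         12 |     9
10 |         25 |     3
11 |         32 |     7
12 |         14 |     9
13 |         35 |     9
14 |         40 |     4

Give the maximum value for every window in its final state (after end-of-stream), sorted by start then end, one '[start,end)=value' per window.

[0,7)=7 [7,14)=8 [14,21)=1 [21,28)=7 [28,35)=7 [35,42)=9

i=0 t=0 v=5: → [0,7); WM=−∞
i=1 t=3 v=4: → [0,7); WM=2
i=2 t=4 v=5: → [0,7); WM=2
i=3 t=6 v=7: → [0,7); WM=5
i=4 t=13 v=8: → [7,14); WM=5
i=5 t=18 v=1: → [14,21); WM=17; [0,7) fires=7 [7,14) fires=8
i=6 t=21 v=4: → [21,28); WM=17
i=7 t=21 v=4: → [21,28); WM=20
i=8 t=22 v=7: → [21,28); WM=20
i=9 t=12 v=9: DROP (t<20-2); WM=21; [14,21) fires=1
i=10 t=25 v=3: → [21,28); WM=21
i=11 t=32 v=7: → [28,35); WM=31; [21,28) fires=7
i=12 t=14 v=9: DROP (t<31-2); WM=31
i=13 t=35 v=9: → [35,42); WM=34
i=14 t=40 v=4: → [35,42); WM=34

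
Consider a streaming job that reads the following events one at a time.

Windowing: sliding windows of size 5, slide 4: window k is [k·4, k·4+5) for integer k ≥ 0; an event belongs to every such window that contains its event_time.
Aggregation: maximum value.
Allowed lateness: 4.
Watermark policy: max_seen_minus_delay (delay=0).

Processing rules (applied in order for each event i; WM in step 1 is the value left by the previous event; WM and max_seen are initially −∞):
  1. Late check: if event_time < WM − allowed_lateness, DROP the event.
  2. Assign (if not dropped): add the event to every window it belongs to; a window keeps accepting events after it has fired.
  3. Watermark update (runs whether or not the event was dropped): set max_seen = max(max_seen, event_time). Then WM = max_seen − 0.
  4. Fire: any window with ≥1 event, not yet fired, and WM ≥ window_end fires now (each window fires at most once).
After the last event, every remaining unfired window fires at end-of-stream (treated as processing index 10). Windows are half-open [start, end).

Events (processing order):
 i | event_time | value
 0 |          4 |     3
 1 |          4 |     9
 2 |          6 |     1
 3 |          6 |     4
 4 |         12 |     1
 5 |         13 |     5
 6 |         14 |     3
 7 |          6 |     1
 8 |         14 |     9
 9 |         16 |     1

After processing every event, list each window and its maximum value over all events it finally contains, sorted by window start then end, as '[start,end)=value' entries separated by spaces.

[0,5)=9 [4,9)=9 [8,13)=1 [12,17)=9 [16,21)=1

i=0 t=4 v=3: → [4,9),[0,5); WM=4
i=1 t=4 v=9: → [4,9),[0,5); WM=4
i=2 t=6 v=1: → [4,9); WM=6; [0,5) fires=9
i=3 t=6 v=4: → [4,9); WM=6
i=4 t=12 v=1: → [12,17),[8,13); WM=12; [4,9) fires=9
i=5 t=13 v=5: → [12,17); WM=13; [8,13) fires=1
i=6 t=14 v=3: → [12,17); WM=14
i=7 t=6 v=1: DROP (t<14-4); WM=14
i=8 t=14 v=9: → [12,17); WM=14
i=9 t=16 v=1: → [16,21),[12,17); WM=16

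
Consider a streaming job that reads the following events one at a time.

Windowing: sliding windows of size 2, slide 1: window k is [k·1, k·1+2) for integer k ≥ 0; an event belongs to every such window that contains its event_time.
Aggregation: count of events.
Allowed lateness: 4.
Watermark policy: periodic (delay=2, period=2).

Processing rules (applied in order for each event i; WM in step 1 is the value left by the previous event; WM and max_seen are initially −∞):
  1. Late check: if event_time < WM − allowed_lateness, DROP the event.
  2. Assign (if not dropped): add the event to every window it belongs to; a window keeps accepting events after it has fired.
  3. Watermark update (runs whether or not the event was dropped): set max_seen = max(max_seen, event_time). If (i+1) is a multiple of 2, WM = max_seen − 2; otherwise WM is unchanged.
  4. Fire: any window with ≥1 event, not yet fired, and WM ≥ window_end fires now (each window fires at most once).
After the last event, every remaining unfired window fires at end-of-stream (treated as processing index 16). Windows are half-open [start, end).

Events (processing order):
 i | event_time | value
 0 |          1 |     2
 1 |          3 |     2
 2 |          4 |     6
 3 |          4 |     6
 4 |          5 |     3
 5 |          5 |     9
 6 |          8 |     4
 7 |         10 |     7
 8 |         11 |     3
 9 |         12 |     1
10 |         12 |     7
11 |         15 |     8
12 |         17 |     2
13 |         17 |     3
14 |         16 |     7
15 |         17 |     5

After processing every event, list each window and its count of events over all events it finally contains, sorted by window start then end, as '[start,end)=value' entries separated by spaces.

[0,2)=1 [1,3)=1 [2,4)=1 [3,5)=3 [4,6)=4 [5,7)=2 [7,9)=1 [8,10)=1 [9,11)=1 [10,12)=2 [11,13)=3 [12,14)=2 [14,16)=1 [15,17)=2 [16,18)=4 [17,19)=3

i=0 t=1 v=2: → [1,3),[0,2); WM=−∞
i=1 t=3 v=2: → [3,5),[2,4); WM=1
i=2 t=4 v=6: → [4,6),[3,5); WM=1
i=3 t=4 v=6: → [4,6),[3,5); WM=2; [0,2) fires=1
i=4 t=5 v=3: → [5,7),[4,6); WM=2
i=5 t=5 v=9: → [5,7),[4,6); WM=3; [1,3) fires=1
i=6 t=8 v=4: → [8,10),[7,9); WM=3
i=7 t=10 v=7: → [10,12),[9,11); WM=8; [2,4) fires=1 [3,5) fires=3 [4,6) fires=4 [5,7) fires=2
i=8 t=11 v=3: → [11,13),[10,12); WM=8
i=9 t=12 v=1: → [12,14),[11,13); WM=10; [7,9) fires=1 [8,10) fires=1
i=10 t=12 v=7: → [12,14),[11,13); WM=10
i=11 t=15 v=8: → [15,17),[14,16); WM=13; [9,11) fires=1 [10,12) fires=2 [11,13) fires=3
i=12 t=17 v=2: → [17,19),[16,18); WM=13
i=13 t=17 v=3: → [17,19),[16,18); WM=15; [12,14) fires=2
i=14 t=16 v=7: → [16,18),[15,17); WM=15
i=15 t=17 v=5: → [17,19),[16,18); WM=15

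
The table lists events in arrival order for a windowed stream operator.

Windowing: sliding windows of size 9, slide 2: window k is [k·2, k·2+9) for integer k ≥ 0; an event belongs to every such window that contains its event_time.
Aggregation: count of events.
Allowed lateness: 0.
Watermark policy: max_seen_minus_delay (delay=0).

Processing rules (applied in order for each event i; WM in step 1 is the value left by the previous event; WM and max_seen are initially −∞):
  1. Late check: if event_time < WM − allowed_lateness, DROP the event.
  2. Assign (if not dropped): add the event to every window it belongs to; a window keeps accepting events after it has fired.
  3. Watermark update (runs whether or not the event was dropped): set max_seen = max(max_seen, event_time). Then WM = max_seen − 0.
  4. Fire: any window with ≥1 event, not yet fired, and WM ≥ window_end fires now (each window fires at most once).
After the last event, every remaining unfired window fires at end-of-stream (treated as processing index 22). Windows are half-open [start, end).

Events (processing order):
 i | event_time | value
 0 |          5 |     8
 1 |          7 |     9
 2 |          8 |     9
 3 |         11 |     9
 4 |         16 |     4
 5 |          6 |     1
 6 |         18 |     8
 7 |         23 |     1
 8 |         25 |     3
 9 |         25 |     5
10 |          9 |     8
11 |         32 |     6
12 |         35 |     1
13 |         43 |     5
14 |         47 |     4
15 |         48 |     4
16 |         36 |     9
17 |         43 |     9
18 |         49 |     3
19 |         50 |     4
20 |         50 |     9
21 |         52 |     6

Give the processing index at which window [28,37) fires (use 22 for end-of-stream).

i=0 t=5 v=8: → [4,13),[2,11),[0,9); WM=5
i=1 t=7 v=9: → [6,15),[4,13),[2,11),[0,9); WM=7
i=2 t=8 v=9: → [8,17),[6,15),[4,13),[2,11),[0,9); WM=8
i=3 t=11 v=9: → [10,19),[8,17),[6,15),[4,13); WM=11; [0,9) fires=3 [2,11) fires=3
i=4 t=16 v=4: → [16,25),[14,23),[12,21),[10,19),[8,17); WM=16; [4,13) fires=4 [6,15) fires=3
i=5 t=6 v=1: DROP (t<16-0); WM=16
i=6 t=18 v=8: → [18,27),[16,25),[14,23),[12,21),[10,19); WM=18; [8,17) fires=3
i=7 t=23 v=1: → [22,31),[20,29),[18,27),[16,25); WM=23; [10,19) fires=3 [12,21) fires=2 [14,23) fires=2
i=8 t=25 v=3: → [24,33),[22,31),[20,29),[18,27); WM=25; [16,25) fires=3
i=9 t=25 v=5: → [24,33),[22,31),[20,29),[18,27); WM=25
i=10 t=9 v=8: DROP (t<25-0); WM=25
i=11 t=32 v=6: → [32,41),[30,39),[28,37),[26,35),[24,33); WM=32; [18,27) fires=4 [20,29) fires=3 [22,31) fires=3
i=12 t=35 v=1: → [34,43),[32,41),[30,39),[28,37); WM=35; [24,33) fires=3 [26,35) fires=1
i=13 t=43 v=5: → [42,51),[40,49),[38,47),[36,45); WM=43; [28,37) fires=2 [30,39) fires=2 [32,41) fires=2 [34,43) fires=1
i=14 t=47 v=4: → [46,55),[44,53),[42,51),[40,49); WM=47; [36,45) fires=1 [38,47) fires=1
i=15 t=48 v=4: → [48,57),[46,55),[44,53),[42,51),[40,49); WM=48
i=16 t=36 v=9: DROP (t<48-0); WM=48
i=17 t=43 v=9: DROP (t<48-0); WM=48
i=18 t=49 v=3: → [48,57),[46,55),[44,53),[42,51); WM=49; [40,49) fires=3
i=19 t=50 v=4: → [50,59),[48,57),[46,55),[44,53),[42,51); WM=50
i=20 t=50 v=9: → [50,59),[48,57),[46,55),[44,53),[42,51); WM=50
i=21 t=52 v=6: → [52,61),[50,59),[48,57),[46,55),[44,53); WM=52; [42,51) fires=6

13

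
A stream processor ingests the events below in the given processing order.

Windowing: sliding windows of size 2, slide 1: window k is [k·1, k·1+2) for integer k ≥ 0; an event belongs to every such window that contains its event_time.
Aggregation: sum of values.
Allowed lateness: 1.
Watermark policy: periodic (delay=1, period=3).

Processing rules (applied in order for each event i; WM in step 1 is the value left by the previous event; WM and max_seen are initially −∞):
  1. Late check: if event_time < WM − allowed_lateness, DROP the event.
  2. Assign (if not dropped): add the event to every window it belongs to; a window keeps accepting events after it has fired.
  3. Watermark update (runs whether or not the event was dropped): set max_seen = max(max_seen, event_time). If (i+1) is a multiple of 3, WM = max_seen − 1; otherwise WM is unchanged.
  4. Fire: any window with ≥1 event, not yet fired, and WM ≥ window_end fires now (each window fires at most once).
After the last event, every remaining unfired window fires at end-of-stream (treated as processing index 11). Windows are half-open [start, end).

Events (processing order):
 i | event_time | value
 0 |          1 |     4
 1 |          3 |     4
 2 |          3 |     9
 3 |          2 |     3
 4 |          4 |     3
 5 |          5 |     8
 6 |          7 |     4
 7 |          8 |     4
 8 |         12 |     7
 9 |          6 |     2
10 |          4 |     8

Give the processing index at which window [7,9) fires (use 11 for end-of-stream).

8

i=0 t=1 v=4: → [1,3),[0,2); WM=−∞
i=1 t=3 v=4: → [3,5),[2,4); WM=−∞
i=2 t=3 v=9: → [3,5),[2,4); WM=2; [0,2) fires=4
i=3 t=2 v=3: → [2,4),[1,3); WM=2
i=4 t=4 v=3: → [4,6),[3,5); WM=2
i=5 t=5 v=8: → [5,7),[4,6); WM=4; [1,3) fires=7 [2,4) fires=16
i=6 t=7 v=4: → [7,9),[6,8); WM=4
i=7 t=8 v=4: → [8,10),[7,9); WM=4
i=8 t=12 v=7: → [12,14),[11,13); WM=11; [3,5) fires=16 [4,6) fires=11 [5,7) fires=8 [6,8) fires=4 [7,9) fires=8 [8,10) fires=4
i=9 t=6 v=2: DROP (t<11-1); WM=11
i=10 t=4 v=8: DROP (t<11-1); WM=11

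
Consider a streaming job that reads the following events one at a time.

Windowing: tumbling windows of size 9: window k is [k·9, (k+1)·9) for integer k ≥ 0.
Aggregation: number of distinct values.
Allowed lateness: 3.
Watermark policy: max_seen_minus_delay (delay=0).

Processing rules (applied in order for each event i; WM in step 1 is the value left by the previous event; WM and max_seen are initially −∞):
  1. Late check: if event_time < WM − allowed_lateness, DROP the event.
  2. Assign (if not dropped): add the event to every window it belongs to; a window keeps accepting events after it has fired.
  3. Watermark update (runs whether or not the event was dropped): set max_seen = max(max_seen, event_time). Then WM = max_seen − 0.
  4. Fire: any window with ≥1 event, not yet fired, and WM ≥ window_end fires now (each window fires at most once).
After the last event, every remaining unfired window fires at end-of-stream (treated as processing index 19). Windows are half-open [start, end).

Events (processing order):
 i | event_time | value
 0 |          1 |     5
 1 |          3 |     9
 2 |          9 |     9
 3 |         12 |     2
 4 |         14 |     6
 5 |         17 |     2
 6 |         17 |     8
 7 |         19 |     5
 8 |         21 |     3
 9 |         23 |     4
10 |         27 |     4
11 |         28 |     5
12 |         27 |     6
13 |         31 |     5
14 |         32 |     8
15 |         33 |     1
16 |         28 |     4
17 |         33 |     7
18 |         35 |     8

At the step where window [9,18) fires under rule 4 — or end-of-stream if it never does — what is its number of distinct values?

i=0 t=1 v=5: → [0,9); WM=1
i=1 t=3 v=9: → [0,9); WM=3
i=2 t=9 v=9: → [9,18); WM=9; [0,9) fires=2
i=3 t=12 v=2: → [9,18); WM=12
i=4 t=14 v=6: → [9,18); WM=14
i=5 t=17 v=2: → [9,18); WM=17
i=6 t=17 v=8: → [9,18); WM=17
i=7 t=19 v=5: → [18,27); WM=19; [9,18) fires=4
i=8 t=21 v=3: → [18,27); WM=21
i=9 t=23 v=4: → [18,27); WM=23
i=10 t=27 v=4: → [27,36); WM=27; [18,27) fires=3
i=11 t=28 v=5: → [27,36); WM=28
i=12 t=27 v=6: → [27,36); WM=28
i=13 t=31 v=5: → [27,36); WM=31
i=14 t=32 v=8: → [27,36); WM=32
i=15 t=33 v=1: → [27,36); WM=33
i=16 t=28 v=4: DROP (t<33-3); WM=33
i=17 t=33 v=7: → [27,36); WM=33
i=18 t=35 v=8: → [27,36); WM=35

4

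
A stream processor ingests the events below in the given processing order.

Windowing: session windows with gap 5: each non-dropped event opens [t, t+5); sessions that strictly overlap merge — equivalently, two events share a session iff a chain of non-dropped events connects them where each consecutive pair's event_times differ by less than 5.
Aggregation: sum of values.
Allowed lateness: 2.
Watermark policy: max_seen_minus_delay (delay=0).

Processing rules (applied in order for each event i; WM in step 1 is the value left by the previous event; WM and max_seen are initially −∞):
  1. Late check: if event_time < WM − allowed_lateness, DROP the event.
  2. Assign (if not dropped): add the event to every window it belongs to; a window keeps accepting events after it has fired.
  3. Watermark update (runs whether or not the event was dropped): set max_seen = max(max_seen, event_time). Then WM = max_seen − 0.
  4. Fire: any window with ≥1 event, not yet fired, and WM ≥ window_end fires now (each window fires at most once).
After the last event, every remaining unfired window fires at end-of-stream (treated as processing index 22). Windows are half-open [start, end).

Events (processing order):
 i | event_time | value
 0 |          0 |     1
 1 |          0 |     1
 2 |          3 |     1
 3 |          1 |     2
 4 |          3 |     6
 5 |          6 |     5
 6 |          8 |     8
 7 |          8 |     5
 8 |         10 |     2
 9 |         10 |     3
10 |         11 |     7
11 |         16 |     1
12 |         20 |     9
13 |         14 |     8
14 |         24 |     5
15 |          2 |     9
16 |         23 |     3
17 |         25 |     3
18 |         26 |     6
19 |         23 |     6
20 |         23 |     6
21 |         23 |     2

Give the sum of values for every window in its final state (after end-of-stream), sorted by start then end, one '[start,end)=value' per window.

[0,16)=41 [16,31)=27

i=0 t=0 v=1: → [0,5); WM=0
i=1 t=0 v=1: → [0,5); WM=0
i=2 t=3 v=1: → [0,8); WM=3
i=3 t=1 v=2: → [0,8); WM=3
i=4 t=3 v=6: → [0,8); WM=3
i=5 t=6 v=5: → [0,11); WM=6
i=6 t=8 v=8: → [0,13); WM=8
i=7 t=8 v=5: → [0,13); WM=8
i=8 t=10 v=2: → [0,15); WM=10
i=9 t=10 v=3: → [0,15); WM=10
i=10 t=11 v=7: → [0,16); WM=11
i=11 t=16 v=1: → [16,21); WM=16
i=12 t=20 v=9: → [16,25); WM=20
i=13 t=14 v=8: DROP (t<20-2); WM=20
i=14 t=24 v=5: → [16,29); WM=24
i=15 t=2 v=9: DROP (t<24-2); WM=24
i=16 t=23 v=3: → [16,29); WM=24
i=17 t=25 v=3: → [16,30); WM=25
i=18 t=26 v=6: → [16,31); WM=26
i=19 t=23 v=6: DROP (t<26-2); WM=26
i=20 t=23 v=6: DROP (t<26-2); WM=26
i=21 t=23 v=2: DROP (t<26-2); WM=26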